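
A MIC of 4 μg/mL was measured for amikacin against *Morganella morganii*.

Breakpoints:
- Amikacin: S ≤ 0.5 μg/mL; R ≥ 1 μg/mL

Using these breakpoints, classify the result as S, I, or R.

Amikacin (4 μg/mL) ≥ 1 μg/mL — resistant

R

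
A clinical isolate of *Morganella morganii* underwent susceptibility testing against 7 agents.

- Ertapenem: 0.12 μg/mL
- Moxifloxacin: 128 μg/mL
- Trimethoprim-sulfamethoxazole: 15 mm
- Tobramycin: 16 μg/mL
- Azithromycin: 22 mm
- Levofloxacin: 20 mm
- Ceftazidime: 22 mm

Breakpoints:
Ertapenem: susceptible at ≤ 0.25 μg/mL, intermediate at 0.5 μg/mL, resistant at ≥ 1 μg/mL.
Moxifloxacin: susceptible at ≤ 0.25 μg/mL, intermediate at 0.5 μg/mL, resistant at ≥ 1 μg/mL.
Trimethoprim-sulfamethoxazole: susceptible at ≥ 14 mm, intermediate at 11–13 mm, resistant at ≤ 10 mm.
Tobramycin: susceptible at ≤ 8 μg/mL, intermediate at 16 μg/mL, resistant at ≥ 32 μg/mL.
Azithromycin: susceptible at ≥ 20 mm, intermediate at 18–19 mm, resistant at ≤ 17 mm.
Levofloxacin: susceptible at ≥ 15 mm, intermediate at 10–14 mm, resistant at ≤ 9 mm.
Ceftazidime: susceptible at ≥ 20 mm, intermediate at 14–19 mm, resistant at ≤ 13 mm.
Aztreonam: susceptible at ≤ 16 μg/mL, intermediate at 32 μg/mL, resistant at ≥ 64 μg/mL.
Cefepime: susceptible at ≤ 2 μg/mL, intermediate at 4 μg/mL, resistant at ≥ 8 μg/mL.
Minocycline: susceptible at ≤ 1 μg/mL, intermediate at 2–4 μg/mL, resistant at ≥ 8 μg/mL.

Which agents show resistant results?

Ertapenem 0.12 μg/mL: ≤ 0.25 μg/mL ⇒ S
Moxifloxacin (128 μg/mL) ≥ 1 μg/mL → R
Trimethoprim-sulfamethoxazole (15 mm) ≥ 14 mm → susceptible
Tobramycin (16 μg/mL) = 16 μg/mL ⇒ I
Azithromycin (22 mm) ≥ 20 mm → Susceptible
Levofloxacin (20 mm) ≥ 15 mm → susceptible
Ceftazidime: 22 mm is ≥ 20 mm — S

moxifloxacin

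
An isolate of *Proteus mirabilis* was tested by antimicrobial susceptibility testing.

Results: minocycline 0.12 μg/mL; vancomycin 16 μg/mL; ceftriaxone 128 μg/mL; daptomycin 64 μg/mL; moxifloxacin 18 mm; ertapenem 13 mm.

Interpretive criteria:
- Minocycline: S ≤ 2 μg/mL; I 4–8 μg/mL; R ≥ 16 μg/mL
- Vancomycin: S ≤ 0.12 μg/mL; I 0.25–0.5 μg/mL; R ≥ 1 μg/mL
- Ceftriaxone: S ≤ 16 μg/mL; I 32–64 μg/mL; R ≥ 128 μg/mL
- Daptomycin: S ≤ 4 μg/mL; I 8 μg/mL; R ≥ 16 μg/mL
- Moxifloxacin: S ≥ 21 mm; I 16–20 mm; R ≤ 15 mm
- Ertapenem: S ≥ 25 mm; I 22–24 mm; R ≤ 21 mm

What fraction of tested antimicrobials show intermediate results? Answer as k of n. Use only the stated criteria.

Minocycline (0.12 μg/mL) ≤ 2 μg/mL → susceptible
Vancomycin (16 μg/mL) ≥ 1 μg/mL — Resistant
Ceftriaxone 128 μg/mL: ≥ 128 μg/mL → Resistant
Daptomycin (64 μg/mL) ≥ 16 μg/mL — Resistant
Moxifloxacin (18 mm) in 16–20 mm ⇒ Intermediate
Ertapenem 13 mm: ≤ 21 mm → Resistant
Intermediate: 1/6

1 of 6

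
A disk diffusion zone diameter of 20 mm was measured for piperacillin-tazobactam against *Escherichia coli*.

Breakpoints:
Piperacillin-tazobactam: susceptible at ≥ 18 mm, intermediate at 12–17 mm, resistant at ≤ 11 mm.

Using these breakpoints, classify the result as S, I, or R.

S

Piperacillin-tazobactam 20 mm: ≥ 18 mm ⇒ S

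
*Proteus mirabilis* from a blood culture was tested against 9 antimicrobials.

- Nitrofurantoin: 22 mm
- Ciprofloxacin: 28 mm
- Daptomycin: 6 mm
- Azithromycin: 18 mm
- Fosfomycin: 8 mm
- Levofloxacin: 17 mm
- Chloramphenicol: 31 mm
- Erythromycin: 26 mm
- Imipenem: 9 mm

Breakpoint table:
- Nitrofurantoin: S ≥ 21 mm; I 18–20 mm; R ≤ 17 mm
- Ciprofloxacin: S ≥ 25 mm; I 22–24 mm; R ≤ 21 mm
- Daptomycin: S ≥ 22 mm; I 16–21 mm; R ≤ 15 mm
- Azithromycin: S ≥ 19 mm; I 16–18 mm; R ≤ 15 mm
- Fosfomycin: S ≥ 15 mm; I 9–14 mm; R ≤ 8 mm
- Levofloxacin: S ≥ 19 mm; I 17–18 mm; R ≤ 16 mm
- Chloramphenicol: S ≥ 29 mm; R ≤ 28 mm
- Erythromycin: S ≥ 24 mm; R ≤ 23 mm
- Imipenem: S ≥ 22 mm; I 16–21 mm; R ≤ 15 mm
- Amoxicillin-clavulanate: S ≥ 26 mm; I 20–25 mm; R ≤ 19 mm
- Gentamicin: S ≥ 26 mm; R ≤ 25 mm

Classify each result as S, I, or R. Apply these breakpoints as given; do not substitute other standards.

S, S, R, I, R, I, S, S, R

Nitrofurantoin 22 mm: ≥ 21 mm — Susceptible
Ciprofloxacin (28 mm) ≥ 25 mm → Susceptible
Daptomycin 6 mm: ≤ 15 mm → Resistant
Azithromycin (18 mm) in 16–18 mm → Intermediate
Fosfomycin 8 mm: ≤ 8 mm → R
Levofloxacin: 17 mm is in 17–18 mm ⇒ I
Chloramphenicol 31 mm: ≥ 29 mm → susceptible
Erythromycin 26 mm: ≥ 24 mm ⇒ S
Imipenem: 9 mm is ≤ 15 mm → Resistant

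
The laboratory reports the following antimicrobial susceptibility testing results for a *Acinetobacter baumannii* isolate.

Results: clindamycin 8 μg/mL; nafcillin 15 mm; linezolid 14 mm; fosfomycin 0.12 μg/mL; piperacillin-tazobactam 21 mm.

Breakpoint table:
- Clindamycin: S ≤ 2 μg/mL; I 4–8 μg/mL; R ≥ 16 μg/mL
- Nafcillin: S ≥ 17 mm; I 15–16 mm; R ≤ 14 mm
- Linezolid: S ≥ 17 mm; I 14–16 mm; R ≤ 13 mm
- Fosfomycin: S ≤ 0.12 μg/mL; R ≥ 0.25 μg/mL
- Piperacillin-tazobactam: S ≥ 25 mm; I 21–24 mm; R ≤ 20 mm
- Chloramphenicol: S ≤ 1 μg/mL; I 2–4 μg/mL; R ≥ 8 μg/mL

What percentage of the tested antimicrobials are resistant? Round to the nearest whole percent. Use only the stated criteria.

Clindamycin 8 μg/mL: in 4–8 μg/mL → intermediate
Nafcillin: 15 mm is in 15–16 mm → I
Linezolid (14 mm) in 14–16 mm ⇒ Intermediate
Fosfomycin 0.12 μg/mL: ≤ 0.12 μg/mL ⇒ Susceptible
Piperacillin-tazobactam (21 mm) in 21–24 mm ⇒ I
Resistant: 0/5

0%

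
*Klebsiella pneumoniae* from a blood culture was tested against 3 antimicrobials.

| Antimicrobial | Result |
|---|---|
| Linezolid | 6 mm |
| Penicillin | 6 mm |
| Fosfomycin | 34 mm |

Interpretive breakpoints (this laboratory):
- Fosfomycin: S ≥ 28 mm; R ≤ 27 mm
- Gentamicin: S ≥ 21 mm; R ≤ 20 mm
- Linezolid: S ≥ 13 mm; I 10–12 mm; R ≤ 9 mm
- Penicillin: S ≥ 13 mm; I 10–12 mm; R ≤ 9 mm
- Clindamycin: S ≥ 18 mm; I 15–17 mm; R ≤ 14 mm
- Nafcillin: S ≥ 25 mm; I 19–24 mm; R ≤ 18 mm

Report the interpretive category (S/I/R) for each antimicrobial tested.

R, R, S

Linezolid: 6 mm is ≤ 9 mm → Resistant
Penicillin (6 mm) ≤ 9 mm → R
Fosfomycin (34 mm) ≥ 28 mm — susceptible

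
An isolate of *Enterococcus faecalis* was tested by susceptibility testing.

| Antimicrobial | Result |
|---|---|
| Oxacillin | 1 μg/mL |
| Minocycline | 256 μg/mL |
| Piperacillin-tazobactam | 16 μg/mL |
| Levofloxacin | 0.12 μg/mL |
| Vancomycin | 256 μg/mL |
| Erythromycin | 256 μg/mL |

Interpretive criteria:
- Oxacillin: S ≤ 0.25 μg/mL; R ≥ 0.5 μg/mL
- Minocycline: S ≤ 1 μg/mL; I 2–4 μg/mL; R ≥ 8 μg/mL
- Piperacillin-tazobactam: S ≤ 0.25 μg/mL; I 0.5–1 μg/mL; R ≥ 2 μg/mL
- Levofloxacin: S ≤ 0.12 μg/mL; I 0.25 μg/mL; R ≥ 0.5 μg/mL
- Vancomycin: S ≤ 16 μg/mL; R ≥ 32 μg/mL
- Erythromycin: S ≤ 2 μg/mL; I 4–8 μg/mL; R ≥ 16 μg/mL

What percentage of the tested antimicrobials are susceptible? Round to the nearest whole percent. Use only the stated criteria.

Oxacillin: 1 μg/mL is ≥ 0.5 μg/mL ⇒ Resistant
Minocycline: 256 μg/mL is ≥ 8 μg/mL → R
Piperacillin-tazobactam (16 μg/mL) ≥ 2 μg/mL ⇒ Resistant
Levofloxacin (0.12 μg/mL) ≤ 0.12 μg/mL ⇒ Susceptible
Vancomycin: 256 μg/mL is ≥ 32 μg/mL — resistant
Erythromycin 256 μg/mL: ≥ 16 μg/mL — Resistant
Susceptible: 1/6

17%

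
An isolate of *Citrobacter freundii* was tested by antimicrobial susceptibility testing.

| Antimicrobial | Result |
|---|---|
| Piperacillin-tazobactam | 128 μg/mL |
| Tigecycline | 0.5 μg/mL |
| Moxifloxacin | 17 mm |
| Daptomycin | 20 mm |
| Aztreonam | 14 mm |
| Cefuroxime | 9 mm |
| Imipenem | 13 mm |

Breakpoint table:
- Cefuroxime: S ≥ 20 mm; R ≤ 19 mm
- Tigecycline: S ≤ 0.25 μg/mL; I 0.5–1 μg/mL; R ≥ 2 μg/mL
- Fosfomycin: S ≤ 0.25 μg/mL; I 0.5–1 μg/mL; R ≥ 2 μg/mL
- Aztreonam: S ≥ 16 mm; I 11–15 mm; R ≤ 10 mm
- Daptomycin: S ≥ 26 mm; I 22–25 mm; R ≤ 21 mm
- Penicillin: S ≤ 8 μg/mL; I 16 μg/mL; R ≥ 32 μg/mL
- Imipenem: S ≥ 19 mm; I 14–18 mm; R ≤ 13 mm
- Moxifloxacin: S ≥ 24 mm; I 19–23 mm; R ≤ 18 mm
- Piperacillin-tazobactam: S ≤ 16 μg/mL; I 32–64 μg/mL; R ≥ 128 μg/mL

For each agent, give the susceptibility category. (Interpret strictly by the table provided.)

Piperacillin-tazobactam 128 μg/mL: ≥ 128 μg/mL → resistant
Tigecycline 0.5 μg/mL: in 0.5–1 μg/mL — Intermediate
Moxifloxacin 17 mm: ≤ 18 mm — R
Daptomycin 20 mm: ≤ 21 mm — Resistant
Aztreonam (14 mm) in 11–15 mm ⇒ I
Cefuroxime (9 mm) ≤ 19 mm — resistant
Imipenem (13 mm) ≤ 13 mm ⇒ resistant

R, I, R, R, I, R, R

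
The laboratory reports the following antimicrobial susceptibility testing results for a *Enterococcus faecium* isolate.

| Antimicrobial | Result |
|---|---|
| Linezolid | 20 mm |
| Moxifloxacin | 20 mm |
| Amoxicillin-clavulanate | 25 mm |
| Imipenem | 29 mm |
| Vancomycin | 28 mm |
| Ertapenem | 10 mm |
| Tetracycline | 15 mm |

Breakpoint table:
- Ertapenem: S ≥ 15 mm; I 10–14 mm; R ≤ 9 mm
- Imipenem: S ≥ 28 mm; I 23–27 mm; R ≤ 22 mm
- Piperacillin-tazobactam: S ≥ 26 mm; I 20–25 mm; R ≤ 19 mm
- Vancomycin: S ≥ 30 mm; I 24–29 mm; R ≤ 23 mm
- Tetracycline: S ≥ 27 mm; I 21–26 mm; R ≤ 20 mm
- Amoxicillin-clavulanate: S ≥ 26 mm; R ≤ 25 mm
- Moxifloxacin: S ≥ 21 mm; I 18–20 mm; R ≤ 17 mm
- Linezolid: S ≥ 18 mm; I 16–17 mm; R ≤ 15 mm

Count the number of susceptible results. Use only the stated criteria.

Linezolid (20 mm) ≥ 18 mm → susceptible
Moxifloxacin: 20 mm is in 18–20 mm — I
Amoxicillin-clavulanate 25 mm: ≤ 25 mm — resistant
Imipenem 29 mm: ≥ 28 mm → Susceptible
Vancomycin: 28 mm is in 24–29 mm ⇒ Intermediate
Ertapenem 10 mm: in 10–14 mm → intermediate
Tetracycline 15 mm: ≤ 20 mm — resistant
Susceptible: 2

2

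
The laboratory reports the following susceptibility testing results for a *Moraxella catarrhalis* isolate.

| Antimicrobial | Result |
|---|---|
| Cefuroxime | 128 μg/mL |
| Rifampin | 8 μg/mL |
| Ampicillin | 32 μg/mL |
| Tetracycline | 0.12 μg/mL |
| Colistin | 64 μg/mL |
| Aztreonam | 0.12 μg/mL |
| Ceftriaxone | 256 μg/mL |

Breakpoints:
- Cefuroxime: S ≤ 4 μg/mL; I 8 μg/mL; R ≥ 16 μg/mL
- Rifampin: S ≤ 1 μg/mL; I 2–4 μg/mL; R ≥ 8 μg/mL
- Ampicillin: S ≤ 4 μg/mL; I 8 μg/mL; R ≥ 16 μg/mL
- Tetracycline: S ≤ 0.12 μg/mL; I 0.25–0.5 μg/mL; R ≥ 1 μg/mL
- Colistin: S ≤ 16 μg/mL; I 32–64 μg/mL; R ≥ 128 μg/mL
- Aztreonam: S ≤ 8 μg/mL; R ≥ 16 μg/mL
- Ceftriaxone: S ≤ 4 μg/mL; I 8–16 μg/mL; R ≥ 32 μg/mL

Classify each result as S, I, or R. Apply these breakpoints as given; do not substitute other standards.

R, R, R, S, I, S, R

Cefuroxime (128 μg/mL) ≥ 16 μg/mL → resistant
Rifampin 8 μg/mL: ≥ 8 μg/mL ⇒ R
Ampicillin (32 μg/mL) ≥ 16 μg/mL — Resistant
Tetracycline (0.12 μg/mL) ≤ 0.12 μg/mL → susceptible
Colistin (64 μg/mL) in 32–64 μg/mL ⇒ Intermediate
Aztreonam (0.12 μg/mL) ≤ 8 μg/mL — Susceptible
Ceftriaxone (256 μg/mL) ≥ 32 μg/mL ⇒ Resistant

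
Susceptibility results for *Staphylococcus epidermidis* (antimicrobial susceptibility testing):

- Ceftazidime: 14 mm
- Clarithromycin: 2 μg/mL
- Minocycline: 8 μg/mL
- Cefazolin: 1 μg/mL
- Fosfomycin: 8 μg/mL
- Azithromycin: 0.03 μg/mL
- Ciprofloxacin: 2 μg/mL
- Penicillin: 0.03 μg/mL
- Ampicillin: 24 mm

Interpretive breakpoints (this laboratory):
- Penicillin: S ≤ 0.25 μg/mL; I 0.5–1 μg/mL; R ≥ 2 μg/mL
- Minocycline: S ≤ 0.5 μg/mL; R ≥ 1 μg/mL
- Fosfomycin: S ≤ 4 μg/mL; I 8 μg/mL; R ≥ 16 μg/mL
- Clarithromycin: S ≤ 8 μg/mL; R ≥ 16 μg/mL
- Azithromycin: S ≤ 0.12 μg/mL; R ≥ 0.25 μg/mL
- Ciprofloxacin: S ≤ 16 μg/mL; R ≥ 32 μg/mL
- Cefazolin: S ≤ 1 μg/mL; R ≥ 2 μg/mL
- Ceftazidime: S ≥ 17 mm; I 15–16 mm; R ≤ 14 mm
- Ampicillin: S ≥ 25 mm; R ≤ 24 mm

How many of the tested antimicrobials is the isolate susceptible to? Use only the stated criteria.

5

Ceftazidime 14 mm: ≤ 14 mm → resistant
Clarithromycin: 2 μg/mL is ≤ 8 μg/mL → susceptible
Minocycline (8 μg/mL) ≥ 1 μg/mL — R
Cefazolin 1 μg/mL: ≤ 1 μg/mL — susceptible
Fosfomycin 8 μg/mL: = 8 μg/mL ⇒ I
Azithromycin 0.03 μg/mL: ≤ 0.12 μg/mL → Susceptible
Ciprofloxacin: 2 μg/mL is ≤ 16 μg/mL → S
Penicillin 0.03 μg/mL: ≤ 0.25 μg/mL ⇒ susceptible
Ampicillin: 24 mm is ≤ 24 mm → resistant
Susceptible: 5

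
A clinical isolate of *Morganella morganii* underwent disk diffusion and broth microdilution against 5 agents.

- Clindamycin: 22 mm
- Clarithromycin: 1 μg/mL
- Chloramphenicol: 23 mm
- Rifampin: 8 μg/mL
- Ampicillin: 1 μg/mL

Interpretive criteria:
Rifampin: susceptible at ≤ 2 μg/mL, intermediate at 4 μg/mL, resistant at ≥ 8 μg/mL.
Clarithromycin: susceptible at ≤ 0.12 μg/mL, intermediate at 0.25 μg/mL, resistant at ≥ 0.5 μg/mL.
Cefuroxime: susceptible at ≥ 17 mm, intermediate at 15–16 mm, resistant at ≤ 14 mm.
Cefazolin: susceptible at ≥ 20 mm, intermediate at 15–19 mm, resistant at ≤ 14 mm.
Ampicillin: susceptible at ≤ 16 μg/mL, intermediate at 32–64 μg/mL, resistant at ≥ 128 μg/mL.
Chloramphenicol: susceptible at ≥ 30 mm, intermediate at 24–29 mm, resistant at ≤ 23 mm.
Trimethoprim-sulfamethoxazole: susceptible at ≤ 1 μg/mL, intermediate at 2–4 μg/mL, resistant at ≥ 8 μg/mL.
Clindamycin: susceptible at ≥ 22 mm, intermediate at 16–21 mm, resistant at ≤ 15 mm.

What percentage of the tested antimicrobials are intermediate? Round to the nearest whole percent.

Clindamycin: 22 mm is ≥ 22 mm — susceptible
Clarithromycin: 1 μg/mL is ≥ 0.5 μg/mL — resistant
Chloramphenicol: 23 mm is ≤ 23 mm ⇒ R
Rifampin (8 μg/mL) ≥ 8 μg/mL ⇒ Resistant
Ampicillin 1 μg/mL: ≤ 16 μg/mL → S
Intermediate: 0/5

0%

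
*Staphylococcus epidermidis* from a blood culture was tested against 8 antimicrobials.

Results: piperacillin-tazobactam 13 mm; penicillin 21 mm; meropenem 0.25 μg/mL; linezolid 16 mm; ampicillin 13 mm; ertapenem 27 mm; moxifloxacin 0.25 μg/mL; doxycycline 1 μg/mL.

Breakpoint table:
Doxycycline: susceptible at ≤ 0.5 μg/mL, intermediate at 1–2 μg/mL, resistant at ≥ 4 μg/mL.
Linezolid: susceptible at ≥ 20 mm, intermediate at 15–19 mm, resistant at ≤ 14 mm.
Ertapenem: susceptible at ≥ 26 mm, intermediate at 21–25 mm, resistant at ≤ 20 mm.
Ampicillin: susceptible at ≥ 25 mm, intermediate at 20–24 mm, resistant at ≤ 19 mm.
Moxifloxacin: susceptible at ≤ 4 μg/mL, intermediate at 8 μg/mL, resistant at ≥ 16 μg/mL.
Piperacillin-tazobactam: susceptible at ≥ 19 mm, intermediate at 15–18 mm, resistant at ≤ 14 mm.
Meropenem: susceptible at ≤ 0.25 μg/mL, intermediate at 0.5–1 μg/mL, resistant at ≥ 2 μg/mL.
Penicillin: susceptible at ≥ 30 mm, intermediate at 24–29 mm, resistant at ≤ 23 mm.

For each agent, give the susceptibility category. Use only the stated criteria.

R, R, S, I, R, S, S, I

Piperacillin-tazobactam (13 mm) ≤ 14 mm ⇒ Resistant
Penicillin (21 mm) ≤ 23 mm → resistant
Meropenem: 0.25 μg/mL is ≤ 0.25 μg/mL → Susceptible
Linezolid 16 mm: in 15–19 mm — Intermediate
Ampicillin: 13 mm is ≤ 19 mm ⇒ R
Ertapenem 27 mm: ≥ 26 mm — susceptible
Moxifloxacin: 0.25 μg/mL is ≤ 4 μg/mL → S
Doxycycline (1 μg/mL) in 1–2 μg/mL → I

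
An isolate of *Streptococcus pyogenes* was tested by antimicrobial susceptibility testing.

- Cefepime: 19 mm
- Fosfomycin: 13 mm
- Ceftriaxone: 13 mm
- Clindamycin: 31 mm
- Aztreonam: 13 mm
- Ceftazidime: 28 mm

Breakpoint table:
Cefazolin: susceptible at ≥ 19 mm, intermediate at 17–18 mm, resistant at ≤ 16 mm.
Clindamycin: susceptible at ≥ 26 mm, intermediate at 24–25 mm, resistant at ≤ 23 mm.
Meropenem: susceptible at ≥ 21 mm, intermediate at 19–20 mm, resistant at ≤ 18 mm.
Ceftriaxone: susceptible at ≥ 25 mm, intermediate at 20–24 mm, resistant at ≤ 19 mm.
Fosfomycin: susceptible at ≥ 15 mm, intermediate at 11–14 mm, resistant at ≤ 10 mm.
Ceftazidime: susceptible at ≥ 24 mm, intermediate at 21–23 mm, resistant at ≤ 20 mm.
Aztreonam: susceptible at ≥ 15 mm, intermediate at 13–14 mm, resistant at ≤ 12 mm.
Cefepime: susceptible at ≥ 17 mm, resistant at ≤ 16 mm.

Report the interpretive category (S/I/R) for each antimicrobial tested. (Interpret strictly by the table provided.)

S, I, R, S, I, S

Cefepime 19 mm: ≥ 17 mm ⇒ Susceptible
Fosfomycin (13 mm) in 11–14 mm ⇒ Intermediate
Ceftriaxone (13 mm) ≤ 19 mm → resistant
Clindamycin 31 mm: ≥ 26 mm ⇒ S
Aztreonam 13 mm: in 13–14 mm ⇒ I
Ceftazidime 28 mm: ≥ 24 mm → susceptible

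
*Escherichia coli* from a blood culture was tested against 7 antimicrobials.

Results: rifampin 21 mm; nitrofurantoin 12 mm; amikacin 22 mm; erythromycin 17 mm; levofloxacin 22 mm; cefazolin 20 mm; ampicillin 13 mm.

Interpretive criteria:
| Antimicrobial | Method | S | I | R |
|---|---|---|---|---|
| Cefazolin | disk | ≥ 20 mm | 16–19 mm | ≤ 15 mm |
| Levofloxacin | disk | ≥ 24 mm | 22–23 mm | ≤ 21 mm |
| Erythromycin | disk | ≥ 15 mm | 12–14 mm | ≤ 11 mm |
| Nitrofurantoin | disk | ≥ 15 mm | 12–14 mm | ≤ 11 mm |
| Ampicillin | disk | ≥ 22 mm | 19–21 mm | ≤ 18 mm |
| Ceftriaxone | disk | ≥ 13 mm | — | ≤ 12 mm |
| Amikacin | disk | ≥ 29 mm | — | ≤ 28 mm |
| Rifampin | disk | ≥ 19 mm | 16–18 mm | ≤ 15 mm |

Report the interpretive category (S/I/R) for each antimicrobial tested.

Rifampin 21 mm: ≥ 19 mm ⇒ Susceptible
Nitrofurantoin 12 mm: in 12–14 mm — intermediate
Amikacin (22 mm) ≤ 28 mm ⇒ R
Erythromycin (17 mm) ≥ 15 mm — susceptible
Levofloxacin 22 mm: in 22–23 mm → I
Cefazolin: 20 mm is ≥ 20 mm ⇒ Susceptible
Ampicillin (13 mm) ≤ 18 mm ⇒ resistant

S, I, R, S, I, S, R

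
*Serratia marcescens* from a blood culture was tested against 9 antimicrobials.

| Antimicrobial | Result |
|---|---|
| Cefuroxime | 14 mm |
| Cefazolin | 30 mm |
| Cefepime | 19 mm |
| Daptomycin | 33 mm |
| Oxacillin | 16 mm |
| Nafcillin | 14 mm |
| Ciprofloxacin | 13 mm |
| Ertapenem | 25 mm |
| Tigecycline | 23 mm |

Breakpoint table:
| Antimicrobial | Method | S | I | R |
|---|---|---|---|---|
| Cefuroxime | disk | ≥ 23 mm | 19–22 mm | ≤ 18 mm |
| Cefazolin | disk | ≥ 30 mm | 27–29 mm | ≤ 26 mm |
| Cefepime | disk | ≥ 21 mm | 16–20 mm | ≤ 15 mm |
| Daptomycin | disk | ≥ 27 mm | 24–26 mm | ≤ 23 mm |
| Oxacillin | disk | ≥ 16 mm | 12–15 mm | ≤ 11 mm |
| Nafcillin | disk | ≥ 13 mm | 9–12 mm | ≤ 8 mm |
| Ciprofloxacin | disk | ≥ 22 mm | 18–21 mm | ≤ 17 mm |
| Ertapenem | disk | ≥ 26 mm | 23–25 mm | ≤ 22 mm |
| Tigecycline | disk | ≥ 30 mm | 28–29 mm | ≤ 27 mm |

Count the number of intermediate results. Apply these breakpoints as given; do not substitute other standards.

2

Cefuroxime (14 mm) ≤ 18 mm → R
Cefazolin (30 mm) ≥ 30 mm — S
Cefepime: 19 mm is in 16–20 mm — intermediate
Daptomycin (33 mm) ≥ 27 mm — S
Oxacillin: 16 mm is ≥ 16 mm ⇒ S
Nafcillin (14 mm) ≥ 13 mm — S
Ciprofloxacin (13 mm) ≤ 17 mm — R
Ertapenem: 25 mm is in 23–25 mm ⇒ I
Tigecycline (23 mm) ≤ 27 mm ⇒ Resistant
Intermediate: 2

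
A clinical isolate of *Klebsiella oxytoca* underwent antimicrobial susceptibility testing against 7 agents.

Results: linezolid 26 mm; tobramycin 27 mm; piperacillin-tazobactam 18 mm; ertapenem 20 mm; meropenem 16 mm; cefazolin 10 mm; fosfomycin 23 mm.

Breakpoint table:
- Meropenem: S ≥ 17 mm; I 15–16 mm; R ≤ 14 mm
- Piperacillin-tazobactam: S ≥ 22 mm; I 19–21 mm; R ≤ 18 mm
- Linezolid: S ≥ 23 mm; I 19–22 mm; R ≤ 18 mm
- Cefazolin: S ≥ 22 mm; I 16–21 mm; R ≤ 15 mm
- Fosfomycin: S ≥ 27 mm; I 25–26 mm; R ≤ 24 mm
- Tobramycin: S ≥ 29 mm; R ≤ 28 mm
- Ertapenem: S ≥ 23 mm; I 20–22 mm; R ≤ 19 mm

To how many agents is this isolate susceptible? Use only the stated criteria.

1

Linezolid 26 mm: ≥ 23 mm → S
Tobramycin (27 mm) ≤ 28 mm ⇒ resistant
Piperacillin-tazobactam 18 mm: ≤ 18 mm → resistant
Ertapenem: 20 mm is in 20–22 mm → Intermediate
Meropenem: 16 mm is in 15–16 mm ⇒ Intermediate
Cefazolin: 10 mm is ≤ 15 mm — Resistant
Fosfomycin 23 mm: ≤ 24 mm — Resistant
Susceptible: 1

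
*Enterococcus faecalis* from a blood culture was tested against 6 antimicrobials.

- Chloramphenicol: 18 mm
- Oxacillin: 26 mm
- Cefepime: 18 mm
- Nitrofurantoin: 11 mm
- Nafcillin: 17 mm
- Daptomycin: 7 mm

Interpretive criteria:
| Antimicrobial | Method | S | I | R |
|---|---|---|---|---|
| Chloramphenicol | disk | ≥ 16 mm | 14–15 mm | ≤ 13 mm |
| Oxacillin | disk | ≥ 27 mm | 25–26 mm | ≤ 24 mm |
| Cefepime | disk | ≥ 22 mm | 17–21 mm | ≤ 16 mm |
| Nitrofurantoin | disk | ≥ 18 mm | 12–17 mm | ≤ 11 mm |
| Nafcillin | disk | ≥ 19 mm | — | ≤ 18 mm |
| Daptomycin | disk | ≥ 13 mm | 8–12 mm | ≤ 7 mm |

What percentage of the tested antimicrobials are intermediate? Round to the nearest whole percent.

33%

Chloramphenicol (18 mm) ≥ 16 mm — susceptible
Oxacillin (26 mm) in 25–26 mm — intermediate
Cefepime 18 mm: in 17–21 mm — intermediate
Nitrofurantoin: 11 mm is ≤ 11 mm → Resistant
Nafcillin: 17 mm is ≤ 18 mm — resistant
Daptomycin (7 mm) ≤ 7 mm → resistant
Intermediate: 2/6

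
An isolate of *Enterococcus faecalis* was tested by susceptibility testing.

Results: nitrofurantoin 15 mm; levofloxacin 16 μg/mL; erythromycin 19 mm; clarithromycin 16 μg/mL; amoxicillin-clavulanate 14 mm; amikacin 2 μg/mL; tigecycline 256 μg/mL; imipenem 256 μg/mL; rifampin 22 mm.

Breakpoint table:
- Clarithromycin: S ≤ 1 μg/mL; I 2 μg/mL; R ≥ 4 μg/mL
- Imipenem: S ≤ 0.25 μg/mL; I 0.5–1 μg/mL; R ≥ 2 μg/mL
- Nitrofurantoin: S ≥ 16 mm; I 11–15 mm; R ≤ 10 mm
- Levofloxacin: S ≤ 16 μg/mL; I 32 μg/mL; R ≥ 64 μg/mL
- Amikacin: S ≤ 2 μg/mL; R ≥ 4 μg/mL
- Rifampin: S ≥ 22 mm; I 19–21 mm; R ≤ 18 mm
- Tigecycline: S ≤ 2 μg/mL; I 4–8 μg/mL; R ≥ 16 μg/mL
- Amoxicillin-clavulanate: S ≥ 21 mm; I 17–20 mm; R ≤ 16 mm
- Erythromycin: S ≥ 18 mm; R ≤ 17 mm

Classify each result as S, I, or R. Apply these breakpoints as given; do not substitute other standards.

Nitrofurantoin (15 mm) in 11–15 mm — I
Levofloxacin: 16 μg/mL is ≤ 16 μg/mL → Susceptible
Erythromycin (19 mm) ≥ 18 mm → Susceptible
Clarithromycin (16 μg/mL) ≥ 4 μg/mL → Resistant
Amoxicillin-clavulanate 14 mm: ≤ 16 mm ⇒ resistant
Amikacin 2 μg/mL: ≤ 2 μg/mL → Susceptible
Tigecycline 256 μg/mL: ≥ 16 μg/mL — Resistant
Imipenem (256 μg/mL) ≥ 2 μg/mL ⇒ resistant
Rifampin: 22 mm is ≥ 22 mm — S

I, S, S, R, R, S, R, R, S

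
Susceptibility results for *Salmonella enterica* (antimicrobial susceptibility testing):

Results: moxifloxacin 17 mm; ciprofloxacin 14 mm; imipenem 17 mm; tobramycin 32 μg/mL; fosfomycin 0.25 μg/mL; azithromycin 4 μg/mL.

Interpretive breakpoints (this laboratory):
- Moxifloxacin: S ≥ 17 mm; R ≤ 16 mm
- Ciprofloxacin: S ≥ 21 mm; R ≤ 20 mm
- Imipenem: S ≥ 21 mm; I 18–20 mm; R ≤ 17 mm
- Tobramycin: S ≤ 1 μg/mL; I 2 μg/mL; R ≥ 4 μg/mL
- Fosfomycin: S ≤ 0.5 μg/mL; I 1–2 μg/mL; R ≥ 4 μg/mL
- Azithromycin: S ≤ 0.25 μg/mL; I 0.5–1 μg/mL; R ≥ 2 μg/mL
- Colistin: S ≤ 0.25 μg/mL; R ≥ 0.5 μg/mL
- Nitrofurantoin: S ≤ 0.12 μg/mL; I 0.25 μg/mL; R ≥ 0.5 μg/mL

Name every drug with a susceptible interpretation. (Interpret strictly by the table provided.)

Moxifloxacin: 17 mm is ≥ 17 mm → S
Ciprofloxacin: 14 mm is ≤ 20 mm → R
Imipenem 17 mm: ≤ 17 mm — R
Tobramycin (32 μg/mL) ≥ 4 μg/mL ⇒ resistant
Fosfomycin (0.25 μg/mL) ≤ 0.5 μg/mL — S
Azithromycin 4 μg/mL: ≥ 2 μg/mL — R

moxifloxacin, fosfomycin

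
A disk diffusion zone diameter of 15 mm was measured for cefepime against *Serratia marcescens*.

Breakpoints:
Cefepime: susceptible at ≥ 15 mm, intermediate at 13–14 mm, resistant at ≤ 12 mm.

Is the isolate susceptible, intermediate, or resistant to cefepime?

Cefepime (15 mm) ≥ 15 mm ⇒ S

Susceptible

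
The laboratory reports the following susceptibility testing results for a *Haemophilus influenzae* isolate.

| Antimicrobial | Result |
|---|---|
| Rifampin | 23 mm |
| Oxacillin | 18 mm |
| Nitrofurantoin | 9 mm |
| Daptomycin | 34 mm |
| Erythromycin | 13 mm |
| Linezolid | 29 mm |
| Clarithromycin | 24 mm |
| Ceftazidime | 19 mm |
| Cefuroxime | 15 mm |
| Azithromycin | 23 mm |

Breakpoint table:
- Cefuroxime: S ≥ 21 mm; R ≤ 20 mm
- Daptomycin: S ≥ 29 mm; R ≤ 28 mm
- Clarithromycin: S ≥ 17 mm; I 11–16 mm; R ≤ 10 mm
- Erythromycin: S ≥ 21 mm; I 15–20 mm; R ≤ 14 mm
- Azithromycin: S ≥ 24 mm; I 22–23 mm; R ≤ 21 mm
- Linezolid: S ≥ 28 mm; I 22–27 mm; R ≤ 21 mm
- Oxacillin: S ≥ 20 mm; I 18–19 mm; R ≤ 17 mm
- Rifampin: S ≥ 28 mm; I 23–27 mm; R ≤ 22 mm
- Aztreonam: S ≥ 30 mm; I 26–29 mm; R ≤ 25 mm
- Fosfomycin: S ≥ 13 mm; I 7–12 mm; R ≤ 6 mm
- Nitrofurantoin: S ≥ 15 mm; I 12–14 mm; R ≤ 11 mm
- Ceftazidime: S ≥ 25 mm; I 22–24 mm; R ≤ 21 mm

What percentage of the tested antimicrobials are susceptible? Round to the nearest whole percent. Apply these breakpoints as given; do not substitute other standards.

Rifampin 23 mm: in 23–27 mm → intermediate
Oxacillin (18 mm) in 18–19 mm — I
Nitrofurantoin 9 mm: ≤ 11 mm ⇒ Resistant
Daptomycin 34 mm: ≥ 29 mm → S
Erythromycin (13 mm) ≤ 14 mm ⇒ resistant
Linezolid 29 mm: ≥ 28 mm — susceptible
Clarithromycin: 24 mm is ≥ 17 mm — susceptible
Ceftazidime: 19 mm is ≤ 21 mm — resistant
Cefuroxime: 15 mm is ≤ 20 mm — R
Azithromycin 23 mm: in 22–23 mm ⇒ I
Susceptible: 3/10

30%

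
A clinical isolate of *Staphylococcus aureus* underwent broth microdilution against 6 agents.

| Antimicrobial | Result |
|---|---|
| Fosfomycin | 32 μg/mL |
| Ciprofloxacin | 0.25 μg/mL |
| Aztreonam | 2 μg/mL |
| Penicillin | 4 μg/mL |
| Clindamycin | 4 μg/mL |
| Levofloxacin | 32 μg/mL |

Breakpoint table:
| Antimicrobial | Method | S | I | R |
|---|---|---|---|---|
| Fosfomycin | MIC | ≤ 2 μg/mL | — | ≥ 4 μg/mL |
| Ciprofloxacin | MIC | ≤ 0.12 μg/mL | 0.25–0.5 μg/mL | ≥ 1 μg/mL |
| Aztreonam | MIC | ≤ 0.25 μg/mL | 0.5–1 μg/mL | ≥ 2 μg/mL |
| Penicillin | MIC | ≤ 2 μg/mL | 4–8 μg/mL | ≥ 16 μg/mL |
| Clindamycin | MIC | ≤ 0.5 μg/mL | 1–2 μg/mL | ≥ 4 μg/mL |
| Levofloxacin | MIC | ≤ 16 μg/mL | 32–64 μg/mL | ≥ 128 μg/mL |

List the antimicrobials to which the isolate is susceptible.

none

Fosfomycin 32 μg/mL: ≥ 4 μg/mL ⇒ resistant
Ciprofloxacin: 0.25 μg/mL is in 0.25–0.5 μg/mL → Intermediate
Aztreonam: 2 μg/mL is ≥ 2 μg/mL — resistant
Penicillin 4 μg/mL: in 4–8 μg/mL ⇒ Intermediate
Clindamycin: 4 μg/mL is ≥ 4 μg/mL — Resistant
Levofloxacin 32 μg/mL: in 32–64 μg/mL → intermediate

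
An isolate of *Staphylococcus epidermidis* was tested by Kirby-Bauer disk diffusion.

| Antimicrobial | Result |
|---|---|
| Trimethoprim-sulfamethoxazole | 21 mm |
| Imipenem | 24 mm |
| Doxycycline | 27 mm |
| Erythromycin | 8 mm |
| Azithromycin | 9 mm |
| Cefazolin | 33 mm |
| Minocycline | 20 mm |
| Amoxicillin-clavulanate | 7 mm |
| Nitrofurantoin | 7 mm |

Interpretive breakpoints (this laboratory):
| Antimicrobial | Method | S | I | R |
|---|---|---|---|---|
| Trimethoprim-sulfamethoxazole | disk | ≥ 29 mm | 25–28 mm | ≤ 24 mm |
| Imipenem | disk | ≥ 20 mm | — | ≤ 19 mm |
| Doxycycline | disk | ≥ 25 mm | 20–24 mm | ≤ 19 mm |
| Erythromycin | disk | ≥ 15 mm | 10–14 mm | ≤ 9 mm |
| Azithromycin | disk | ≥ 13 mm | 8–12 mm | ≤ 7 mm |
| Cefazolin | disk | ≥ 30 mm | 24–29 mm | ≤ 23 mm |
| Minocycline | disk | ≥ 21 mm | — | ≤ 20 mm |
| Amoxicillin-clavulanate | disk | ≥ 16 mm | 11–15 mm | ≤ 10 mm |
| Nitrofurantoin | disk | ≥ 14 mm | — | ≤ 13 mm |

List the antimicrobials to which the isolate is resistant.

trimethoprim-sulfamethoxazole, erythromycin, minocycline, amoxicillin-clavulanate, nitrofurantoin

Trimethoprim-sulfamethoxazole: 21 mm is ≤ 24 mm ⇒ resistant
Imipenem (24 mm) ≥ 20 mm → Susceptible
Doxycycline 27 mm: ≥ 25 mm → S
Erythromycin 8 mm: ≤ 9 mm ⇒ R
Azithromycin 9 mm: in 8–12 mm → Intermediate
Cefazolin 33 mm: ≥ 30 mm → Susceptible
Minocycline: 20 mm is ≤ 20 mm — resistant
Amoxicillin-clavulanate (7 mm) ≤ 10 mm ⇒ resistant
Nitrofurantoin: 7 mm is ≤ 13 mm ⇒ resistant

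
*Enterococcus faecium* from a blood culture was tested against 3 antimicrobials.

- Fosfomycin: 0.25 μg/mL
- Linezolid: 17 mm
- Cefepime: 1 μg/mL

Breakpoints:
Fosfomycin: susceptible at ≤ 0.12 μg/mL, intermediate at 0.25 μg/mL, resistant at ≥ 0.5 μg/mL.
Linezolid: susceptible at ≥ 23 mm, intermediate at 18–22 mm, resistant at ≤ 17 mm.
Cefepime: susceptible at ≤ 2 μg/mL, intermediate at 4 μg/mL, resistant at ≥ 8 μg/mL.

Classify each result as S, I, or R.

I, R, S

Fosfomycin: 0.25 μg/mL is = 0.25 μg/mL → intermediate
Linezolid (17 mm) ≤ 17 mm — resistant
Cefepime 1 μg/mL: ≤ 2 μg/mL ⇒ S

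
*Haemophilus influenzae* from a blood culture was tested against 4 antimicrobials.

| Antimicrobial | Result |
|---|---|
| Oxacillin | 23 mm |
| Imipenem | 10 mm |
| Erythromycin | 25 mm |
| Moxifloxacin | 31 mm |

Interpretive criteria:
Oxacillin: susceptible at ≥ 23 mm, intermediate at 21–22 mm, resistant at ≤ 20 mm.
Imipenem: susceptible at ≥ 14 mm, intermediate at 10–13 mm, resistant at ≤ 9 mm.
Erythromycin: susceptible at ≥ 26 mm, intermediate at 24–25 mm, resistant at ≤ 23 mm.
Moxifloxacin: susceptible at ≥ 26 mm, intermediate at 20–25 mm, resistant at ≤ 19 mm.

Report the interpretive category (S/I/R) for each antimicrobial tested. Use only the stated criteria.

Oxacillin: 23 mm is ≥ 23 mm ⇒ Susceptible
Imipenem 10 mm: in 10–13 mm → Intermediate
Erythromycin 25 mm: in 24–25 mm → Intermediate
Moxifloxacin (31 mm) ≥ 26 mm → susceptible

S, I, I, S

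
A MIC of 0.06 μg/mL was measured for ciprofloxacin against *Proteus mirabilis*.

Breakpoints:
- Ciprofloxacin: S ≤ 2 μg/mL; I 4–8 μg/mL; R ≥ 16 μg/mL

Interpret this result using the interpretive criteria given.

Ciprofloxacin 0.06 μg/mL: ≤ 2 μg/mL — S

S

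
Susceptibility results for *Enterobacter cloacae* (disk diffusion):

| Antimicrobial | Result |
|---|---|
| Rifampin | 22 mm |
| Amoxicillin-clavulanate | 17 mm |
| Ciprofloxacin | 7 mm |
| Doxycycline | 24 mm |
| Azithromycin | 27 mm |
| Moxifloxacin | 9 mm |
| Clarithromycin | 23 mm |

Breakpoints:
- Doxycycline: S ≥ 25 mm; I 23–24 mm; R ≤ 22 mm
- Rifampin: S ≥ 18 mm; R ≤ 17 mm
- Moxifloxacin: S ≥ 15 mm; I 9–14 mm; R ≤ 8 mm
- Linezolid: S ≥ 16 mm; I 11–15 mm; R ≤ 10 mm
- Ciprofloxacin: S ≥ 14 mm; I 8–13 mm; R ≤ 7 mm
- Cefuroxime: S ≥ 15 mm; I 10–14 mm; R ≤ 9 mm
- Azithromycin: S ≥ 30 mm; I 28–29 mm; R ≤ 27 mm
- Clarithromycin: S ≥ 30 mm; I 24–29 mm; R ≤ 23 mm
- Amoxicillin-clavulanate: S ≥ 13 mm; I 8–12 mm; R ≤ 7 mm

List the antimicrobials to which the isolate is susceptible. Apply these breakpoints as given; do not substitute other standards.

Rifampin: 22 mm is ≥ 18 mm → susceptible
Amoxicillin-clavulanate 17 mm: ≥ 13 mm → S
Ciprofloxacin (7 mm) ≤ 7 mm ⇒ R
Doxycycline (24 mm) in 23–24 mm — I
Azithromycin (27 mm) ≤ 27 mm — resistant
Moxifloxacin (9 mm) in 9–14 mm → Intermediate
Clarithromycin: 23 mm is ≤ 23 mm — resistant

rifampin, amoxicillin-clavulanate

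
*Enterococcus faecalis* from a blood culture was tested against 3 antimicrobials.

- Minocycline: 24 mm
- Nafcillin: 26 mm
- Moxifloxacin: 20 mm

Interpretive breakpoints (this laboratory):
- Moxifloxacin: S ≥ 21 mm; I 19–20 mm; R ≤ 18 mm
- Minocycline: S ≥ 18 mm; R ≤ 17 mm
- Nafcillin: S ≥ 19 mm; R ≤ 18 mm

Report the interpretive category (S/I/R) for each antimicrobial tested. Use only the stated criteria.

Minocycline (24 mm) ≥ 18 mm — susceptible
Nafcillin 26 mm: ≥ 19 mm → S
Moxifloxacin 20 mm: in 19–20 mm ⇒ I

S, S, I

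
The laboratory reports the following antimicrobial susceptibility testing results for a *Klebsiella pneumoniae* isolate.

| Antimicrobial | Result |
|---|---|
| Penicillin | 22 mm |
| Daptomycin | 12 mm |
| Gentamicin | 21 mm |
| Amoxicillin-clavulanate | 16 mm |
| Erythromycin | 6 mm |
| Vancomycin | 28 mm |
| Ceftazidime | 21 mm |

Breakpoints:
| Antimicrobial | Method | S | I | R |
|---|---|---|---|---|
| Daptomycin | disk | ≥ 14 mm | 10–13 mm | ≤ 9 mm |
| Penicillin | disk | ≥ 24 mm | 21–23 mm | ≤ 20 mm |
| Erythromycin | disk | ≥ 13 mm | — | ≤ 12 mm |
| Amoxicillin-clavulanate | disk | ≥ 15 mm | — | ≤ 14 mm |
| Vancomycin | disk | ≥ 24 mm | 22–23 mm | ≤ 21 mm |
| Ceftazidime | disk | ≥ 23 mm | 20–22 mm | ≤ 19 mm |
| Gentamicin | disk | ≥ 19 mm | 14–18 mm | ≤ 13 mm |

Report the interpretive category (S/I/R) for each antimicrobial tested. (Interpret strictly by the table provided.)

Penicillin: 22 mm is in 21–23 mm — I
Daptomycin (12 mm) in 10–13 mm → intermediate
Gentamicin (21 mm) ≥ 19 mm — S
Amoxicillin-clavulanate: 16 mm is ≥ 15 mm → Susceptible
Erythromycin (6 mm) ≤ 12 mm ⇒ Resistant
Vancomycin 28 mm: ≥ 24 mm ⇒ S
Ceftazidime: 21 mm is in 20–22 mm ⇒ Intermediate

I, I, S, S, R, S, I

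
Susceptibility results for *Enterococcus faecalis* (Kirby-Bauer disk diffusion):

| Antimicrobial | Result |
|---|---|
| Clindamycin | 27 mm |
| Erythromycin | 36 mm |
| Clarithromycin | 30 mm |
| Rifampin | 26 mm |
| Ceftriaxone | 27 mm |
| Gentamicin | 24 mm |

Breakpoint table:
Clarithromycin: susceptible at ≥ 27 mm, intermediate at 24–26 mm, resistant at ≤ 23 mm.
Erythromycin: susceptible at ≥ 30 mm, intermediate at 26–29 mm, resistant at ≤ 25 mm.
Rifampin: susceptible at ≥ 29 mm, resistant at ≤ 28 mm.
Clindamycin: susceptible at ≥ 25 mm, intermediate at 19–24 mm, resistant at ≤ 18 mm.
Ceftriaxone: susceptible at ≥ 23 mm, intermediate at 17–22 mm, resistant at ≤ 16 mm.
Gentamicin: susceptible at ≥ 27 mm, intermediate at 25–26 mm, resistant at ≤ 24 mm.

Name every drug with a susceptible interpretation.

Clindamycin 27 mm: ≥ 25 mm — S
Erythromycin 36 mm: ≥ 30 mm ⇒ susceptible
Clarithromycin (30 mm) ≥ 27 mm — Susceptible
Rifampin (26 mm) ≤ 28 mm ⇒ Resistant
Ceftriaxone 27 mm: ≥ 23 mm → Susceptible
Gentamicin (24 mm) ≤ 24 mm — Resistant

clindamycin, erythromycin, clarithromycin, ceftriaxone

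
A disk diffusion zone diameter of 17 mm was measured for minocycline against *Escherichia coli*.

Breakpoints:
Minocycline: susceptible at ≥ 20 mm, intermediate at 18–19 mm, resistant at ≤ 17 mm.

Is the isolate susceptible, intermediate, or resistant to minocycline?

Minocycline 17 mm: ≤ 17 mm — Resistant

Resistant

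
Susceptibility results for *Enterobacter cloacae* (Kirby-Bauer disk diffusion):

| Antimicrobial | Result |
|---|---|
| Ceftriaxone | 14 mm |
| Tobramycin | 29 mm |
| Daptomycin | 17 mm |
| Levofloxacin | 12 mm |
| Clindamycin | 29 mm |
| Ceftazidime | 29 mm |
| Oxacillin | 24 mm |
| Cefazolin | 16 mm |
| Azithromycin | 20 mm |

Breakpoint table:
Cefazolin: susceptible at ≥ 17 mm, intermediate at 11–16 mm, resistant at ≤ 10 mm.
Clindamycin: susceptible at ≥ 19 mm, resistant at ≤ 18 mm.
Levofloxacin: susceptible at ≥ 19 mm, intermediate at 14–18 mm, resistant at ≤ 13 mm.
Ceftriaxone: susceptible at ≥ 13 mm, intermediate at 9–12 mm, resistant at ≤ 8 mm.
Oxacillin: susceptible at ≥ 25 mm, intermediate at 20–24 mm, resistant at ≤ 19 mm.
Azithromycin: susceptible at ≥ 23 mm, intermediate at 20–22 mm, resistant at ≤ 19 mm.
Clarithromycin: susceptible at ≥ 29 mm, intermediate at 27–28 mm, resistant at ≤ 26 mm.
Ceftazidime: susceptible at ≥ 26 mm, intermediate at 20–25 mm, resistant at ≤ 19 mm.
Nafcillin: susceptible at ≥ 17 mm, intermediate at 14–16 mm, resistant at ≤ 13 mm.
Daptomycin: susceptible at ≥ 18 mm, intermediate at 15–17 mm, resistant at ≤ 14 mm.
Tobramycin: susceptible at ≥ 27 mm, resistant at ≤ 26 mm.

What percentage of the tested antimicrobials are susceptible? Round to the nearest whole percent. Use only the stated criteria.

44%

Ceftriaxone: 14 mm is ≥ 13 mm → susceptible
Tobramycin: 29 mm is ≥ 27 mm ⇒ S
Daptomycin: 17 mm is in 15–17 mm → I
Levofloxacin (12 mm) ≤ 13 mm — resistant
Clindamycin (29 mm) ≥ 19 mm ⇒ S
Ceftazidime 29 mm: ≥ 26 mm — S
Oxacillin (24 mm) in 20–24 mm — Intermediate
Cefazolin 16 mm: in 11–16 mm → intermediate
Azithromycin 20 mm: in 20–22 mm → Intermediate
Susceptible: 4/9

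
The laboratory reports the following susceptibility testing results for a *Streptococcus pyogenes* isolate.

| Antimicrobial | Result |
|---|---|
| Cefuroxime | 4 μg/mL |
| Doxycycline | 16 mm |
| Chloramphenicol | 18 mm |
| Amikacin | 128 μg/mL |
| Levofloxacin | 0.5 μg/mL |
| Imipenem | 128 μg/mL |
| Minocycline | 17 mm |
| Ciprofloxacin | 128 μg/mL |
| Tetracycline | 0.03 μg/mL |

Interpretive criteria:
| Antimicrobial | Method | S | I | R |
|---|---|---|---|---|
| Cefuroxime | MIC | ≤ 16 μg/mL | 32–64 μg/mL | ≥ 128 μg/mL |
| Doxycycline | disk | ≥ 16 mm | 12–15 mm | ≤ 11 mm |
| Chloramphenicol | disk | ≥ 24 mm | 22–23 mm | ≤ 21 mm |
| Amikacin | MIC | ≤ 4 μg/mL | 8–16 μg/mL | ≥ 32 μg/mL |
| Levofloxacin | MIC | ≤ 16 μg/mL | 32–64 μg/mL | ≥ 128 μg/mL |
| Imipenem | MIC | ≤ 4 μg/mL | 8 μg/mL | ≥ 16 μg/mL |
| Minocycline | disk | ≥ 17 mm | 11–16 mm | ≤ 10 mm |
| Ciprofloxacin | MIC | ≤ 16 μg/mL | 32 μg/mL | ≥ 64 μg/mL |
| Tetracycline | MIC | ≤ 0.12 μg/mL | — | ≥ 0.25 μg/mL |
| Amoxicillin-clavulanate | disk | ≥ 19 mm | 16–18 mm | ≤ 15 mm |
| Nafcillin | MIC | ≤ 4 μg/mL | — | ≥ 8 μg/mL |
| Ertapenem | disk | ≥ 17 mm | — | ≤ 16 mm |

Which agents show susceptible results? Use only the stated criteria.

cefuroxime, doxycycline, levofloxacin, minocycline, tetracycline

Cefuroxime (4 μg/mL) ≤ 16 μg/mL → S
Doxycycline 16 mm: ≥ 16 mm ⇒ Susceptible
Chloramphenicol: 18 mm is ≤ 21 mm ⇒ R
Amikacin 128 μg/mL: ≥ 32 μg/mL → resistant
Levofloxacin: 0.5 μg/mL is ≤ 16 μg/mL ⇒ S
Imipenem 128 μg/mL: ≥ 16 μg/mL → R
Minocycline 17 mm: ≥ 17 mm — Susceptible
Ciprofloxacin (128 μg/mL) ≥ 64 μg/mL — R
Tetracycline (0.03 μg/mL) ≤ 0.12 μg/mL ⇒ S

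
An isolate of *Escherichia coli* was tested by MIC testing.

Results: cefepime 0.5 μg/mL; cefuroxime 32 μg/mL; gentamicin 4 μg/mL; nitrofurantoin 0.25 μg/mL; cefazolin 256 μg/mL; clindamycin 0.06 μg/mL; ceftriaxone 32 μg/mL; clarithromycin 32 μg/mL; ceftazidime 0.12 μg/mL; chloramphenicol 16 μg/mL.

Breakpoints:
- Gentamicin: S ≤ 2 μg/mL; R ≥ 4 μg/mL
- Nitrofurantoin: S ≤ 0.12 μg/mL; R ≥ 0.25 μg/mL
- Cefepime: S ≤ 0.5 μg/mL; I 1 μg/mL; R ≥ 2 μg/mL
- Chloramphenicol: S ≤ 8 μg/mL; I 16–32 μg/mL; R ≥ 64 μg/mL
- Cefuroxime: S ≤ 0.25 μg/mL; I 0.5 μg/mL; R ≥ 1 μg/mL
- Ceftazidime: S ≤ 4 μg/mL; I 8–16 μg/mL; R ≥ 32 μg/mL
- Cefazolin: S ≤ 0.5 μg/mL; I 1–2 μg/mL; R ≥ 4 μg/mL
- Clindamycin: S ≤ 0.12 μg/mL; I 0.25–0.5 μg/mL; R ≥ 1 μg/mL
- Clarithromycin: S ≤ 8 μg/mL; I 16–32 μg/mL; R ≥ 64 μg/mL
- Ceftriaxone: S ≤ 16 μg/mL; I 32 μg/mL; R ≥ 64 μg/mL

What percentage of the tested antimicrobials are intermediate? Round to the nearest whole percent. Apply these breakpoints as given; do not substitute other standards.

30%

Cefepime (0.5 μg/mL) ≤ 0.5 μg/mL → susceptible
Cefuroxime 32 μg/mL: ≥ 1 μg/mL — Resistant
Gentamicin 4 μg/mL: ≥ 4 μg/mL — Resistant
Nitrofurantoin 0.25 μg/mL: ≥ 0.25 μg/mL ⇒ resistant
Cefazolin 256 μg/mL: ≥ 4 μg/mL — Resistant
Clindamycin (0.06 μg/mL) ≤ 0.12 μg/mL — susceptible
Ceftriaxone: 32 μg/mL is = 32 μg/mL → I
Clarithromycin: 32 μg/mL is in 16–32 μg/mL ⇒ intermediate
Ceftazidime: 0.12 μg/mL is ≤ 4 μg/mL → susceptible
Chloramphenicol 16 μg/mL: in 16–32 μg/mL — I
Intermediate: 3/10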